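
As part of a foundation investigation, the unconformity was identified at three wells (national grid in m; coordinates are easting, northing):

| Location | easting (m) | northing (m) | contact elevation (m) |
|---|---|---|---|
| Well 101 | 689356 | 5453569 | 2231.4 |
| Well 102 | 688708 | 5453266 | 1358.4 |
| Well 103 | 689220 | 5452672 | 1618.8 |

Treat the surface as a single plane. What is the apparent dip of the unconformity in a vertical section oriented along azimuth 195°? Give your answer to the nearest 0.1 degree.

38.1°

Let the plane be z = a·easting + b·northing + c.
Well 102−Well 101: −648a − 303b = −873;  Well 103−Well 101: −136a − 897b = −612.6.
Solving gives a = 1.10631, b = 0.51521.
Unit vector along 195° is (sin 195°, cos 195°) = (-0.2588, -0.9659).
Slope in that direction = a·(-0.2588) + b·(-0.9659) = −0.78399.
Apparent dip = arctan|0.78399| = 38.1° (true dip is 50.7°, so apparent ≤ true as expected).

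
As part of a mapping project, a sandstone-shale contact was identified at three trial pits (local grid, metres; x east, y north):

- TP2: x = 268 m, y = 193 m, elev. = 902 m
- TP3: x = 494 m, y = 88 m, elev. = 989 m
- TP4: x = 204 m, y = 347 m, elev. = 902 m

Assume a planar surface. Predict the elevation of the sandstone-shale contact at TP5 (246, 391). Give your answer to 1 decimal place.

930.8 m

Two edge vectors: TP2→TP3 = (226, -105, 87), TP2→TP4 = (-64, 154, 0).
Normal n = (TP2→TP3) × (TP2→TP4) = (-13398, -5568, 28084).
So ∂z/∂x = −n_x/n_z = 0.47707 and ∂z/∂y = −n_y/n_z = 0.19826.
Intercept c from TP2: 902 − 127.85 − 38.26 = 735.88.
At (246, 391): z = 117.4 + 77.5 + 735.88 = 930.8 m.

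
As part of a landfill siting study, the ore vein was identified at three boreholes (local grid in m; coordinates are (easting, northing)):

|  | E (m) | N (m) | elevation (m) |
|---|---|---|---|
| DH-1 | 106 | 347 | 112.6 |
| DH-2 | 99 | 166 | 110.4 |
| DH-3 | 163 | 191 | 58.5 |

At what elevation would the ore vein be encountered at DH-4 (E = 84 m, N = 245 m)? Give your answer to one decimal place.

126.3 m

Let the plane be z = a·E + b·N + c.
DH-2−DH-1: −7a − 181b = −2.2;  DH-3−DH-1: 57a − 156b = −54.1.
Solving gives a = −0.82820, b = 0.04418.
Then c = 112.6 − a·106 − b·347 = 185.06.
At (84, 245): z = −69.6 + 10.8 + 185.06 = 126.3 m.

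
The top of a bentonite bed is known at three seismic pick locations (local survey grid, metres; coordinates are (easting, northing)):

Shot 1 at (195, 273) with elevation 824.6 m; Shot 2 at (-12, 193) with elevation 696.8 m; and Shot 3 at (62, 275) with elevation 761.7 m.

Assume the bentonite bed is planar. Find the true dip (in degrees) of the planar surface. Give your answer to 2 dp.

Two edge vectors: Shot 1→Shot 2 = (-207, -80, -127.8), Shot 1→Shot 3 = (-133, 2, -62.9).
Normal n = (Shot 1→Shot 2) × (Shot 1→Shot 3) = (5287.6, 3977.1, -11054).
So ∂z/∂E = −n_x/n_z = 0.47834 and ∂z/∂N = −n_y/n_z = 0.35979.
Gradient magnitude |∇z| = √(a² + b²) = √(0.22881 + 0.12945) = 0.59855.
True dip = arctan(0.59855) = 30.90°, dipping toward SW (azimuth ≈ 233°).

30.90°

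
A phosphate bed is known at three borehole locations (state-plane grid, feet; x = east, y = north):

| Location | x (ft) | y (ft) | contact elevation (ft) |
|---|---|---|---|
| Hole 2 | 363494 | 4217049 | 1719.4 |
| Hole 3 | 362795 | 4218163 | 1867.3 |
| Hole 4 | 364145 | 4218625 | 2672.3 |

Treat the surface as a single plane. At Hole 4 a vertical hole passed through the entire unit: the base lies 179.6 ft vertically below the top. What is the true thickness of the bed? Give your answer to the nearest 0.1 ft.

152.9 ft

Two edge vectors: Hole 2→Hole 3 = (-699, 1114, 147.9), Hole 2→Hole 4 = (651, 1576, 952.9).
Normal n = (Hole 2→Hole 3) × (Hole 2→Hole 4) = (828440.2, 762360, -1826838).
So ∂z/∂x = −n_x/n_z = 0.45348 and ∂z/∂y = −n_y/n_z = 0.41731.
|∇z| = √(a²+b²) = 0.61628, so dip δ = arctan(0.61628) = 31.64°.
True thickness = vertical thickness × cos δ = 179.6 × cos 31.64° = 152.9 ft.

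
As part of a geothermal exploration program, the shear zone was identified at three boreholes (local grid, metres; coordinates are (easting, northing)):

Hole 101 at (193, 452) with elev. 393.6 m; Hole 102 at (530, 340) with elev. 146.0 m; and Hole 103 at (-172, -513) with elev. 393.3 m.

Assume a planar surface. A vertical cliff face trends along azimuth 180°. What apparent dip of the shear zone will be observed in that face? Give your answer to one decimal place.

13.9°

Two edge vectors: Hole 101→Hole 102 = (337, -112, -247.6), Hole 101→Hole 103 = (-365, -965, -0.3).
Normal n = (Hole 101→Hole 102) × (Hole 101→Hole 103) = (-238900.4, 90475.1, -366085).
So ∂z/∂E = −n_x/n_z = −0.65258 and ∂z/∂N = −n_y/n_z = 0.24714.
Unit vector along 180° is (sin 180°, cos 180°) = (0.0000, -1.0000).
Slope in that direction = a·(0.0000) + b·(-1.0000) = −0.24714.
Apparent dip = arctan|0.24714| = 13.9° (true dip is 34.9°, so apparent ≤ true as expected).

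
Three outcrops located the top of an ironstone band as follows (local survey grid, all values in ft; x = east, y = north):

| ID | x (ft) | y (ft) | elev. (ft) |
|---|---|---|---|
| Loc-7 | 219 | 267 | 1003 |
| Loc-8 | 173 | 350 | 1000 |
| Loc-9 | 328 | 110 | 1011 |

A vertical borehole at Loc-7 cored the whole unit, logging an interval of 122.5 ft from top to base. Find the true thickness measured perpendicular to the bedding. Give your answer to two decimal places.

121.79 ft

Let the plane be z = a·x + b·y + c.
Loc-8−Loc-7: −46a + 83b = −3;  Loc-9−Loc-7: 109a − 157b = 8.
Solving gives a = 0.10575, b = 0.02247.
|∇z| = √(a²+b²) = 0.10811, so dip δ = arctan(0.10811) = 6.17°.
True thickness = vertical thickness × cos δ = 122.5 × cos 6.17° = 121.79 ft.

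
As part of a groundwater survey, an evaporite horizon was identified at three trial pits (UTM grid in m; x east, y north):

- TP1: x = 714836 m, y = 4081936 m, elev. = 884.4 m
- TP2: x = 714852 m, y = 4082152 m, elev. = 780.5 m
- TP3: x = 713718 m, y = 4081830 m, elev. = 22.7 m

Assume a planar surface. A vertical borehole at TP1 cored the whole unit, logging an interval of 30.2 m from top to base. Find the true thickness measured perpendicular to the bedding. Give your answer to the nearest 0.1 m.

Two edge vectors: TP1→TP2 = (16, 216, -103.9), TP1→TP3 = (-1118, -106, -861.7).
Normal n = (TP1→TP2) × (TP1→TP3) = (-197140.6, 129947.4, 239792).
So ∂z/∂x = −n_x/n_z = 0.82213 and ∂z/∂y = −n_y/n_z = −0.54192.
|∇z| = √(a²+b²) = 0.98467, so dip δ = arctan(0.98467) = 44.56°.
True thickness = vertical thickness × cos δ = 30.2 × cos 44.56° = 21.5 m.

21.5 m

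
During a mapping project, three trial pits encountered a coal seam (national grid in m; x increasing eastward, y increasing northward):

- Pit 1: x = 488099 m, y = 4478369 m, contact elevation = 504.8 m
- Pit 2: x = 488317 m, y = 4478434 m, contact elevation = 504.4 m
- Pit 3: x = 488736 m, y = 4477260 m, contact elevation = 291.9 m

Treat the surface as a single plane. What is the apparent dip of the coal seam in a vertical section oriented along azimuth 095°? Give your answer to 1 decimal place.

Two edge vectors: Pit 1→Pit 2 = (218, 65, -0.4), Pit 1→Pit 3 = (637, -1109, -212.9).
Normal n = (Pit 1→Pit 2) × (Pit 1→Pit 3) = (-14282.1, 46157.4, -283167).
So ∂z/∂x = −n_x/n_z = −0.05044 and ∂z/∂y = −n_y/n_z = 0.16300.
Unit vector along 095° is (sin 95°, cos 95°) = (0.9962, -0.0872).
Slope in that direction = a·(0.9962) + b·(-0.0872) = −0.06445.
Apparent dip = arctan|0.06445| = 3.7° (true dip is 9.7°, so apparent ≤ true as expected).

3.7°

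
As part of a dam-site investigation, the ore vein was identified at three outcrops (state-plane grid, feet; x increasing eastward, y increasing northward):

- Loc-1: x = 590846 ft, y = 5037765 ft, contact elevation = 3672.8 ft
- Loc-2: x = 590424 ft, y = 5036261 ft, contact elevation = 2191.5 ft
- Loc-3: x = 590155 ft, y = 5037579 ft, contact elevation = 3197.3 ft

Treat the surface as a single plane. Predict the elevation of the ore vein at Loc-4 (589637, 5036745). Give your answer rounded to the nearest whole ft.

2246 ft

Two edge vectors: Loc-1→Loc-2 = (-422, -1504, -1481.3), Loc-1→Loc-3 = (-691, -186, -475.5).
Normal n = (Loc-1→Loc-2) × (Loc-1→Loc-3) = (439630.2, 822917.3, -960772).
So ∂z/∂x = −n_x/n_z = 0.45758015 and ∂z/∂y = −n_y/n_z = 0.85651674.
Intercept c from Loc-1: 3672.8 − 270359.40 − 4314930.05 = −4581616.65.
At (589637, 5036745): z = 269806.2 + 4314056.4 − 4581616.65 = 2245.9 ft.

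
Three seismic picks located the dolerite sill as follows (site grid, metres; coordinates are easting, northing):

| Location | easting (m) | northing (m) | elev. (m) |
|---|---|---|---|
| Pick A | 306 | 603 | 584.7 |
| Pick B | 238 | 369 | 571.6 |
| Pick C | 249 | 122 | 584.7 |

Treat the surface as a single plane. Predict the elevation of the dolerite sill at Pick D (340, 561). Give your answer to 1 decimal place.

597.4 m

Two edge vectors: Pick A→Pick B = (-68, -234, -13.1), Pick A→Pick C = (-57, -481, 0).
Normal n = (Pick A→Pick B) × (Pick A→Pick C) = (-6301.1, 746.7, 19370).
So ∂z/∂easting = −n_x/n_z = 0.32530 and ∂z/∂northing = −n_y/n_z = −0.03855.
Intercept c from Pick A: 584.7 − 99.54 + 23.25 = 508.40.
At (340, 561): z = 110.6 − 21.6 + 508.40 = 597.4 m.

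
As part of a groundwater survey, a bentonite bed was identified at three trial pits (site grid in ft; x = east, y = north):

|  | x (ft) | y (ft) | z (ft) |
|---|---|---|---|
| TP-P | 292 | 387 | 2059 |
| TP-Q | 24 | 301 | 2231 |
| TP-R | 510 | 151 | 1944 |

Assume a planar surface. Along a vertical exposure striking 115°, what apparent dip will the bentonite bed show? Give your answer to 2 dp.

Let the plane be z = a·x + b·y + c.
TP-Q−TP-P: −268a − 86b = 172;  TP-R−TP-P: 218a − 236b = −115.
Solving gives a = −0.61566, b = −0.08142.
Unit vector along 115° is (sin 115°, cos 115°) = (0.9063, -0.4226).
Slope in that direction = a·(0.9063) + b·(-0.4226) = −0.52357.
Apparent dip = arctan|0.52357| = 27.64° (true dip is 31.8°, so apparent ≤ true as expected).

27.64°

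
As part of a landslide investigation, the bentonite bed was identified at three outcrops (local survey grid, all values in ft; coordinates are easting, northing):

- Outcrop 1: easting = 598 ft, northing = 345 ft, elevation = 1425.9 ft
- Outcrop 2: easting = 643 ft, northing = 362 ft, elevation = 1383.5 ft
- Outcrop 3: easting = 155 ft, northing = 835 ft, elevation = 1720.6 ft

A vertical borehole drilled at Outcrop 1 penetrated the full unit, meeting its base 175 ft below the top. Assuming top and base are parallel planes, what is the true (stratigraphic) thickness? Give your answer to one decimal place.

Two edge vectors: Outcrop 1→Outcrop 2 = (45, 17, -42.4), Outcrop 1→Outcrop 3 = (-443, 490, 294.7).
Normal n = (Outcrop 1→Outcrop 2) × (Outcrop 1→Outcrop 3) = (25785.9, 5521.7, 29581).
So ∂z/∂easting = −n_x/n_z = −0.87170 and ∂z/∂northing = −n_y/n_z = −0.18666.
|∇z| = √(a²+b²) = 0.89147, so dip δ = arctan(0.89147) = 41.72°.
True thickness = vertical thickness × cos δ = 175 × cos 41.72° = 130.6 ft.

130.6 ft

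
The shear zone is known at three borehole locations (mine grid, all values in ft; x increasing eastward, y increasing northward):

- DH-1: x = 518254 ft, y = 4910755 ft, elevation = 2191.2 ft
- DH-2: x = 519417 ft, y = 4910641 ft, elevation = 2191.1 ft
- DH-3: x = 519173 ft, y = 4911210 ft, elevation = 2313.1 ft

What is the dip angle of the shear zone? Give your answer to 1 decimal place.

Let the plane be z = a·x + b·y + c.
DH-2−DH-1: 1163a − 114b = −0.1;  DH-3−DH-1: 919a + 455b = 121.9.
Solving gives a = 0.02185, b = 0.22378.
Gradient magnitude |∇z| = √(a² + b²) = √(0.00048 + 0.05008) = 0.22484.
True dip = arctan(0.22484) = 12.7°, dipping toward S (azimuth ≈ 186°).

12.7°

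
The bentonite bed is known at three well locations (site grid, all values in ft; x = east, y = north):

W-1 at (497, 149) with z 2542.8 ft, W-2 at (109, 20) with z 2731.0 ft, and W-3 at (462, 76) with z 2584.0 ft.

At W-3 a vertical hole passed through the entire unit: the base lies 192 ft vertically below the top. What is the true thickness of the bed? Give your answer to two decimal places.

169.64 ft

Let the plane be z = a·x + b·y + c.
W-2−W-1: −388a − 129b = 188.2;  W-3−W-1: −35a − 73b = 41.2.
Solving gives a = −0.35381, b = −0.39475.
|∇z| = √(a²+b²) = 0.53010, so dip δ = arctan(0.53010) = 27.93°.
True thickness = vertical thickness × cos δ = 192 × cos 27.93° = 169.64 ft.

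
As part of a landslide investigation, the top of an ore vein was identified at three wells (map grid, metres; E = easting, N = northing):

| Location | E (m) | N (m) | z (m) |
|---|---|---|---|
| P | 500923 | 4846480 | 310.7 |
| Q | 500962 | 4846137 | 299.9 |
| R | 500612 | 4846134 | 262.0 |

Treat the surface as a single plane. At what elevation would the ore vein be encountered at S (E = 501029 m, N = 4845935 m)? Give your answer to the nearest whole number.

Two edge vectors: P→Q = (39, -343, -10.8), P→R = (-311, -346, -48.7).
Normal n = (P→Q) × (P→R) = (12967.3, 5258.1, -120167).
So ∂z/∂E = −n_x/n_z = 0.10791066 and ∂z/∂N = −n_y/n_z = 0.04375661.
Intercept c from P: 310.7 − 54054.93 − 212065.51 = −265809.74.
At (501029, 4845935): z = 54066.4 + 212041.7 − 265809.74 = 298.3 m.

298 m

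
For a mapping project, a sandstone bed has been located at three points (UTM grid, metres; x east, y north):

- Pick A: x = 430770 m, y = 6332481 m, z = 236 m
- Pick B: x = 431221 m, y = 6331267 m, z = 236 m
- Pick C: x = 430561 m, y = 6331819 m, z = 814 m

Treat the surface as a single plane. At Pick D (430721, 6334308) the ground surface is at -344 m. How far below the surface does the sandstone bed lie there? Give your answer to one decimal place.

220.1 m

Two edge vectors: Pick A→Pick B = (451, -1214, 0), Pick A→Pick C = (-209, -662, 578).
Normal n = (Pick A→Pick B) × (Pick A→Pick C) = (-701692, -260678, -552288).
So ∂z/∂x = −n_x/n_z = −1.270518280 and ∂z/∂y = −n_y/n_z = −0.471996495.
Intercept c from Pick A: 236 + 547301.16 + 2988908.83 = 3536445.99.
At (430721, 6334308): z_contact = −547238.90 − 2989771.17 + 3536445.99 = -564.08 m.
Depth below ground = -344 − (-564.08) = 220.1 m.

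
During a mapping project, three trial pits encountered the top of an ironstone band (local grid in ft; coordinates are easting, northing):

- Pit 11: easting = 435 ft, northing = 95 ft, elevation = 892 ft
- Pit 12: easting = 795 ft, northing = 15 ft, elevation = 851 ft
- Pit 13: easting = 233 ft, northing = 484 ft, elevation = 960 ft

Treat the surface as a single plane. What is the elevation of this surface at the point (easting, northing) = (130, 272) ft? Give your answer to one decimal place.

941.0 ft

Let the plane be z = a·easting + b·northing + c.
Pit 12−Pit 11: 360a − 80b = −41;  Pit 13−Pit 11: −202a + 389b = 68.
Solving gives a = −0.08483, b = 0.13076.
Then c = 892 − a·435 − b·95 = 916.48.
At (130, 272): z = −11.0 + 35.6 + 916.48 = 941.0 ft.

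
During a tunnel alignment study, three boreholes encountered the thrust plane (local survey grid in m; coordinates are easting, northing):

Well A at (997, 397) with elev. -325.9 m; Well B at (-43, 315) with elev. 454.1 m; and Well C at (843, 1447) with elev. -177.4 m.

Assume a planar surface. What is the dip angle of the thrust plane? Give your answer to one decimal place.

37.0°

Two edge vectors: Well A→Well B = (-1040, -82, 780), Well A→Well C = (-154, 1050, 148.5).
Normal n = (Well A→Well B) × (Well A→Well C) = (-831177, 34320, -1104628).
So ∂z/∂easting = −n_x/n_z = −0.75245 and ∂z/∂northing = −n_y/n_z = 0.03107.
Gradient magnitude |∇z| = √(a² + b²) = √(0.56618 + 0.00097) = 0.75309.
True dip = arctan(0.75309) = 37.0°, dipping toward E (azimuth ≈ 092°).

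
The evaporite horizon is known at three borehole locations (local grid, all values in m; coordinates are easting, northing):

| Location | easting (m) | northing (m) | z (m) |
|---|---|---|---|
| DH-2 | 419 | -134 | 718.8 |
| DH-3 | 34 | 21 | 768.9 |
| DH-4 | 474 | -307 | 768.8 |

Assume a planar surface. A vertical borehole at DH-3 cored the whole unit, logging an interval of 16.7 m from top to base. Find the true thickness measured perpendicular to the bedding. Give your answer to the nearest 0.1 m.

Let the plane be z = a·easting + b·northing + c.
DH-3−DH-2: −385a + 155b = 50.1;  DH-4−DH-2: 55a − 173b = 50.
Solving gives a = −0.28267, b = −0.37888.
|∇z| = √(a²+b²) = 0.47271, so dip δ = arctan(0.47271) = 25.30°.
True thickness = vertical thickness × cos δ = 16.7 × cos 25.30° = 15.1 m.

15.1 m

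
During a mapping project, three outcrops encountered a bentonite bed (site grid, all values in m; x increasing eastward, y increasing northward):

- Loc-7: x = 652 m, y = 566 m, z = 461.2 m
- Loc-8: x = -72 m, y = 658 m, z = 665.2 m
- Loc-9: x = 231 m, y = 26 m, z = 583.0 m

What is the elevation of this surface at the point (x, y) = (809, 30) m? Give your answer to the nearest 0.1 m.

419.7 m

Let the plane be z = a·x + b·y + c.
Loc-8−Loc-7: −724a + 92b = 204;  Loc-9−Loc-7: −421a − 540b = 121.8.
Solving gives a = −0.28245, b = −0.00535.
Then c = 461.2 − a·652 − b·566 = 648.38.
At (809, 30): z = −228.5 − 0.2 + 648.38 = 419.7 m.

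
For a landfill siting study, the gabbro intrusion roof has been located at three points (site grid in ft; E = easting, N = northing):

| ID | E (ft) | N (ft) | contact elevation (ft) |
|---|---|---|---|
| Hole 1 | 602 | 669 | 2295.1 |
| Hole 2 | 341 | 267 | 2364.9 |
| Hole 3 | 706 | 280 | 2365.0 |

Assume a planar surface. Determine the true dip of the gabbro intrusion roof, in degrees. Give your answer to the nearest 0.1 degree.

10.1°

Let the plane be z = a·E + b·N + c.
Hole 2−Hole 1: −261a − 402b = 69.8;  Hole 3−Hole 1: 104a − 389b = 69.9.
Solving gives a = 0.00661, b = −0.17792.
Gradient magnitude |∇z| = √(a² + b²) = √(0.00004 + 0.03166) = 0.17805.
True dip = arctan(0.17805) = 10.1°, dipping toward N (azimuth ≈ 358°).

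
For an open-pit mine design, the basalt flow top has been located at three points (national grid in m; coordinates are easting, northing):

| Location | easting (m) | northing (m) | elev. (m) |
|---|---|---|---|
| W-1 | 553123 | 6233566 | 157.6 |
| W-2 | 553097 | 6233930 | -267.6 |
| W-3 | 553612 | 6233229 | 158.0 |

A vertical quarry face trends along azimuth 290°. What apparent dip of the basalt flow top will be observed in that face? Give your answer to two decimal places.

Let the plane be z = a·easting + b·northing + c.
W-2−W-1: −26a + 364b = −425.2;  W-3−W-1: 489a − 337b = 0.4.
Solving gives a = −0.84585, b = −1.22855.
Unit vector along 290° is (sin 290°, cos 290°) = (-0.9397, 0.3420).
Slope in that direction = a·(-0.9397) + b·(0.3420) = 0.37465.
Apparent dip = arctan|0.37465| = 20.54° (true dip is 56.2°, so apparent ≤ true as expected).

20.54°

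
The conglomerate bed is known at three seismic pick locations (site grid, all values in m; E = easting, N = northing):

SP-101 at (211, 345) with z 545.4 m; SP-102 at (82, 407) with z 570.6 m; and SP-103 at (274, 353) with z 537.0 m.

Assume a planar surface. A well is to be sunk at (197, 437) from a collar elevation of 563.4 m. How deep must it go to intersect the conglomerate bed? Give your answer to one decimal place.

6.6 m

Let the plane be z = a·E + b·N + c.
SP-102−SP-101: −129a + 62b = 25.2;  SP-103−SP-101: 63a + 8b = −8.4.
Solving gives a = −0.14629, b = 0.10207.
Then c = 545.4 − a·211 − b·345 = 541.06.
At (197, 437): z_contact = −28.82 + 44.60 + 541.06 = 556.84 m.
Depth below ground = 563.4 − 556.84 = 6.6 m.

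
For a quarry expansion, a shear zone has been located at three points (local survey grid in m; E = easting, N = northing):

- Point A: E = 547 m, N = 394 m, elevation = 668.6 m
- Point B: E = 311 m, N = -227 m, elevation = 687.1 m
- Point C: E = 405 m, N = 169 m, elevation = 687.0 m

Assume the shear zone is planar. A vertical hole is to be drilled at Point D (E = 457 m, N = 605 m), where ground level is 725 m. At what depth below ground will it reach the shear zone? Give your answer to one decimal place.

Let the plane be z = a·E + b·N + c.
Point B−Point A: −236a − 621b = 18.5;  Point C−Point A: −142a − 225b = 18.4.
Solving gives a = −0.20705, b = 0.04890.
Then c = 668.6 − a·547 − b·394 = 762.59.
At (457, 605): z_contact = −94.62 + 29.58 + 762.59 = 697.55 m.
Depth below ground = 725 − 697.55 = 27.4 m.

27.4 m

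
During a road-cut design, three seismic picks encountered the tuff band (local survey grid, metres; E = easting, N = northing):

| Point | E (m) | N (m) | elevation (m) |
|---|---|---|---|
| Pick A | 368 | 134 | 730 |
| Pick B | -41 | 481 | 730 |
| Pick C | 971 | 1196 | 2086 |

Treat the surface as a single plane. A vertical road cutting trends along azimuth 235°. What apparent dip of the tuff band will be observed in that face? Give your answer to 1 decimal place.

47.5°

Let the plane be z = a·E + b·N + c.
Pick B−Pick A: −409a + 347b = 0;  Pick C−Pick A: 603a + 1062b = 1356.
Solving gives a = 0.73109, b = 0.86172.
Unit vector along 235° is (sin 235°, cos 235°) = (-0.8192, -0.5736).
Slope in that direction = a·(-0.8192) + b·(-0.5736) = −1.09314.
Apparent dip = arctan|1.09314| = 47.5° (true dip is 48.5°, so apparent ≤ true as expected).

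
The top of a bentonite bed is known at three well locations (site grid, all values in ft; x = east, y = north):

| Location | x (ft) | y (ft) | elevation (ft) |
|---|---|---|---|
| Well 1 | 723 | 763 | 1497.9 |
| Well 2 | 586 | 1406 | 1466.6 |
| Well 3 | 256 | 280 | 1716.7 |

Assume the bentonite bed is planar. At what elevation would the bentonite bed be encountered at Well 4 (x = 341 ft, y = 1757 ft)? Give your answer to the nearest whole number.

1508 ft

Two edge vectors: Well 1→Well 2 = (-137, 643, -31.3), Well 1→Well 3 = (-467, -483, 218.8).
Normal n = (Well 1→Well 2) × (Well 1→Well 3) = (125570.5, 44592.7, 366452).
So ∂z/∂x = −n_x/n_z = −0.34267 and ∂z/∂y = −n_y/n_z = −0.12169.
Intercept c from Well 1: 1497.9 + 247.75 + 92.85 = 1838.49.
At (341, 1757): z = −116.8 − 213.8 + 1838.49 = 1507.8 ft.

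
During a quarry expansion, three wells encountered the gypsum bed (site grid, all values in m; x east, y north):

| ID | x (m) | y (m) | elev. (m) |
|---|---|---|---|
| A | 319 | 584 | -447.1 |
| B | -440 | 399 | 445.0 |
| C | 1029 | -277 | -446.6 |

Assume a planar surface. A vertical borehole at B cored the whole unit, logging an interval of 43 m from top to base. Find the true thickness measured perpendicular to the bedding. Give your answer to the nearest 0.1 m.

26.6 m

Let the plane be z = a·x + b·y + c.
B−A: −759a − 185b = 892.1;  C−A: 710a − 861b = 0.5.
Solving gives a = −0.97854, b = −0.80751.
|∇z| = √(a²+b²) = 1.26870, so dip δ = arctan(1.26870) = 51.75°.
True thickness = vertical thickness × cos δ = 43 × cos 51.75° = 26.6 m.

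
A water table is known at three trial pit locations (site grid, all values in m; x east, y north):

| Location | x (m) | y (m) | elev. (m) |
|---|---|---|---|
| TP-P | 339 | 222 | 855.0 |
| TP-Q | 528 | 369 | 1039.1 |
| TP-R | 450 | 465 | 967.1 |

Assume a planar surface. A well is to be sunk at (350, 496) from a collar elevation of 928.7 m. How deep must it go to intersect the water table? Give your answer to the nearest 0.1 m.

Let the plane be z = a·x + b·y + c.
TP-Q−TP-P: 189a + 147b = 184.1;  TP-R−TP-P: 111a + 243b = 112.1.
Solving gives a = 0.95433, b = 0.02539.
Then c = 855 − a·339 − b·222 = 525.85.
At (350, 496): z_contact = 334.01 + 12.59 + 525.85 = 872.45 m.
Depth below ground = 928.7 − 872.45 = 56.2 m.

56.2 m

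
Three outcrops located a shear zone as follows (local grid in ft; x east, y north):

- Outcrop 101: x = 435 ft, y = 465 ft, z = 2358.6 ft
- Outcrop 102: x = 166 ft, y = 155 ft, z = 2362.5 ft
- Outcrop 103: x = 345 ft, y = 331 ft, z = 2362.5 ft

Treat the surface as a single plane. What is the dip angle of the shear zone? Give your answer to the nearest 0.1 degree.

6.9°

Let the plane be z = a·x + b·y + c.
Outcrop 102−Outcrop 101: −269a − 310b = 3.9;  Outcrop 103−Outcrop 101: −90a − 134b = 3.9.
Solving gives a = 0.08426, b = −0.08570.
Gradient magnitude |∇z| = √(a² + b²) = √(0.00710 + 0.00734) = 0.12018.
True dip = arctan(0.12018) = 6.9°, dipping toward NW (azimuth ≈ 315°).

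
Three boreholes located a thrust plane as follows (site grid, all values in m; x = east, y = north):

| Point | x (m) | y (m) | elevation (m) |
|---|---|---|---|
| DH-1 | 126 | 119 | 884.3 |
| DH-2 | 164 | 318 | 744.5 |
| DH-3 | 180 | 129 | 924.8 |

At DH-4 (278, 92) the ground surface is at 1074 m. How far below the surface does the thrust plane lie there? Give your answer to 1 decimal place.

Let the plane be z = a·x + b·y + c.
DH-2−DH-1: 38a + 199b = −139.8;  DH-3−DH-1: 54a + 10b = 40.5.
Solving gives a = 0.91236, b = −0.87673.
Then c = 884.3 − a·126 − b·119 = 873.67.
At (278, 92): z_contact = 253.64 − 80.66 + 873.67 = 1046.65 m.
Depth below ground = 1074 − 1046.65 = 27.3 m.

27.3 m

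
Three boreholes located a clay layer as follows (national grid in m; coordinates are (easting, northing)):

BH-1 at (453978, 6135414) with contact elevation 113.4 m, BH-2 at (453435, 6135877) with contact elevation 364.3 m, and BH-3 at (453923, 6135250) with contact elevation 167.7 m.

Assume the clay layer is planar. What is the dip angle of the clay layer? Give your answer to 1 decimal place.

30.7°

Two edge vectors: BH-1→BH-2 = (-543, 463, 250.9), BH-1→BH-3 = (-55, -164, 54.3).
Normal n = (BH-1→BH-2) × (BH-1→BH-3) = (66288.5, 15685.4, 114517).
So ∂z/∂E = −n_x/n_z = −0.57885 and ∂z/∂N = −n_y/n_z = −0.13697.
Gradient magnitude |∇z| = √(a² + b²) = √(0.33507 + 0.01876) = 0.59484.
True dip = arctan(0.59484) = 30.7°, dipping toward ENE (azimuth ≈ 077°).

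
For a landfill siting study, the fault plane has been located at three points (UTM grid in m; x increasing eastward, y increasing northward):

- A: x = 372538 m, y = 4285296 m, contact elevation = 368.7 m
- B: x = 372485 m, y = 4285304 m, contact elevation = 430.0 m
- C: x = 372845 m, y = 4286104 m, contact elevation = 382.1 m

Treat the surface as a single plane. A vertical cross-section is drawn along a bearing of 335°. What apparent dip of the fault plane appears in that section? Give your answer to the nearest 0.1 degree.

40.4°

Let the plane be z = a·x + b·y + c.
B−A: −53a + 8b = 61.3;  C−A: 307a + 808b = 13.4.
Solving gives a = −1.09150, b = 0.43130.
Unit vector along 335° is (sin 335°, cos 335°) = (-0.4226, 0.9063).
Slope in that direction = a·(-0.4226) + b·(0.9063) = 0.85218.
Apparent dip = arctan|0.85218| = 40.4° (true dip is 49.6°, so apparent ≤ true as expected).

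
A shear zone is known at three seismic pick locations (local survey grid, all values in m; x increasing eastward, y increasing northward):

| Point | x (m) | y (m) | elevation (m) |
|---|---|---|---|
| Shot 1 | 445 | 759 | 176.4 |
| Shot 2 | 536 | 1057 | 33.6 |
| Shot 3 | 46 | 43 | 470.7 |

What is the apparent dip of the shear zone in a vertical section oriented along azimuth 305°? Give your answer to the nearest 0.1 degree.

Let the plane be z = a·x + b·y + c.
Shot 2−Shot 1: 91a + 298b = −142.8;  Shot 3−Shot 1: −399a − 716b = 294.3.
Solving gives a = 0.27060, b = −0.56183.
Unit vector along 305° is (sin 305°, cos 305°) = (-0.8192, 0.5736).
Slope in that direction = a·(-0.8192) + b·(0.5736) = −0.54391.
Apparent dip = arctan|0.54391| = 28.5° (true dip is 31.9°, so apparent ≤ true as expected).

28.5°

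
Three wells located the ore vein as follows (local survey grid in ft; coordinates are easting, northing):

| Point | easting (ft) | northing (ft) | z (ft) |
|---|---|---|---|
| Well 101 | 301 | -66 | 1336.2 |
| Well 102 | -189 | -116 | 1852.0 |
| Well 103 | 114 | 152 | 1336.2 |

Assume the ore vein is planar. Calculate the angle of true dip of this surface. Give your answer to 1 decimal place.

51.9°

Two edge vectors: Well 101→Well 102 = (-490, -50, 515.8), Well 101→Well 103 = (-187, 218, 0).
Normal n = (Well 101→Well 102) × (Well 101→Well 103) = (-112444.4, -96454.6, -116170).
So ∂z/∂easting = −n_x/n_z = −0.96793 and ∂z/∂northing = −n_y/n_z = −0.83029.
Gradient magnitude |∇z| = √(a² + b²) = √(0.93689 + 0.68938) = 1.27525.
True dip = arctan(1.27525) = 51.9°, dipping toward NE (azimuth ≈ 049°).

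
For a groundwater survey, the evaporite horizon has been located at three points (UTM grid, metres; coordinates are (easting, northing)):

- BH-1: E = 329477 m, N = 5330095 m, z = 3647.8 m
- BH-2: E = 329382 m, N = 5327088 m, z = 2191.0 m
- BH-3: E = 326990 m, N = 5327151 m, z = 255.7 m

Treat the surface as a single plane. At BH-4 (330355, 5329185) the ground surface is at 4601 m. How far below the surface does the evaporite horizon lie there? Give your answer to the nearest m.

649 m

Let the plane be z = a·E + b·N + c.
BH-2−BH-1: −95a − 3007b = −1456.8;  BH-3−BH-1: −2487a − 2944b = −3392.1.
Solving gives a = 0.82114850, b = 0.45852707.
Then c = 3647.8 − a·329477 − b·5330095 = −2710894.57.
At (330355, 5329185): z_contact = 271270.5 + 2443575.6 − 2710894.57 = 3951.5 m.
Depth below ground = 4601 − 3951.5 = 649 m.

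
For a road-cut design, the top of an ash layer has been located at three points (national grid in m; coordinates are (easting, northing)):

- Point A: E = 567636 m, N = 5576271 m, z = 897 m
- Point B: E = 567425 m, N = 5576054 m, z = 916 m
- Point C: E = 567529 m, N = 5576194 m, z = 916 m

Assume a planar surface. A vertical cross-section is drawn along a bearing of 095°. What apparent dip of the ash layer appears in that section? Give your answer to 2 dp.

Two edge vectors: Point A→Point B = (-211, -217, 19), Point A→Point C = (-107, -77, 19).
Normal n = (Point A→Point B) × (Point A→Point C) = (-2660, 1976, -6972).
So ∂z/∂E = −n_x/n_z = −0.38153 and ∂z/∂N = −n_y/n_z = 0.28342.
Unit vector along 095° is (sin 95°, cos 95°) = (0.9962, -0.0872).
Slope in that direction = a·(0.9962) + b·(-0.0872) = −0.40478.
Apparent dip = arctan|0.40478| = 22.04° (true dip is 25.4°, so apparent ≤ true as expected).

22.04°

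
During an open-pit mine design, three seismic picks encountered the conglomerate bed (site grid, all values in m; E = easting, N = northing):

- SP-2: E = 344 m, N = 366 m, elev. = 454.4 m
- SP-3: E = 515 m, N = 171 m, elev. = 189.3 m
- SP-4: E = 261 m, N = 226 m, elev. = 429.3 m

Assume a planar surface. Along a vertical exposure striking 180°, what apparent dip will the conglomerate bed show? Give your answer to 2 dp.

33.24°

Let the plane be z = a·E + b·N + c.
SP-3−SP-2: 171a − 195b = −265.1;  SP-4−SP-2: −83a − 140b = −25.1.
Solving gives a = −0.80298, b = 0.65534.
Unit vector along 180° is (sin 180°, cos 180°) = (0.0000, -1.0000).
Slope in that direction = a·(0.0000) + b·(-1.0000) = −0.65534.
Apparent dip = arctan|0.65534| = 33.24° (true dip is 46.0°, so apparent ≤ true as expected).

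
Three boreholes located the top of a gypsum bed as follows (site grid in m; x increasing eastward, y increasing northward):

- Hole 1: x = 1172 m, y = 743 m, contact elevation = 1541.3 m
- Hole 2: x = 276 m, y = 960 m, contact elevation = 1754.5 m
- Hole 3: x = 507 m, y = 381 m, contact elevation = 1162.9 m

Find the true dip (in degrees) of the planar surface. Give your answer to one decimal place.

Two edge vectors: Hole 1→Hole 2 = (-896, 217, 213.2), Hole 1→Hole 3 = (-665, -362, -378.4).
Normal n = (Hole 1→Hole 2) × (Hole 1→Hole 3) = (-4934.4, -480824.4, 468657).
So ∂z/∂x = −n_x/n_z = 0.01053 and ∂z/∂y = −n_y/n_z = 1.02596.
Gradient magnitude |∇z| = √(a² + b²) = √(0.00011 + 1.05260) = 1.02602.
True dip = arctan(1.02602) = 45.7°, dipping toward S (azimuth ≈ 181°).

45.7°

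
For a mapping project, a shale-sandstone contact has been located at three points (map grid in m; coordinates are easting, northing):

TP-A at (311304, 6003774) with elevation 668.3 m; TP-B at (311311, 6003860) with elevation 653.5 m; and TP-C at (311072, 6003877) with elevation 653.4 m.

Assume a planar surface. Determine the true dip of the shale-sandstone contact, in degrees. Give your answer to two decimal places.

9.73°

Two edge vectors: TP-A→TP-B = (7, 86, -14.8), TP-A→TP-C = (-232, 103, -14.9).
Normal n = (TP-A→TP-B) × (TP-A→TP-C) = (243, 3537.9, 20673).
So ∂z/∂easting = −n_x/n_z = −0.01175 and ∂z/∂northing = −n_y/n_z = −0.17114.
Gradient magnitude |∇z| = √(a² + b²) = √(0.00014 + 0.02929) = 0.17154.
True dip = arctan(0.17154) = 9.73°, dipping toward N (azimuth ≈ 004°).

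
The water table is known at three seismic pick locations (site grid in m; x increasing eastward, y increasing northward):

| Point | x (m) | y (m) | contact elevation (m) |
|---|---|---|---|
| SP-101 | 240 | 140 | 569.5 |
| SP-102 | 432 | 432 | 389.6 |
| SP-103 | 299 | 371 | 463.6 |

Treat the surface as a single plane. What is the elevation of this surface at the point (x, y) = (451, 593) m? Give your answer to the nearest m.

324 m

Let the plane be z = a·x + b·y + c.
SP-102−SP-101: 192a + 292b = −179.9;  SP-103−SP-101: 59a + 231b = −105.9.
Solving gives a = −0.39206, b = −0.35831.
Then c = 569.5 − a·240 − b·140 = 713.76.
At (451, 593): z = −176.8 − 212.5 + 713.76 = 324.5 m.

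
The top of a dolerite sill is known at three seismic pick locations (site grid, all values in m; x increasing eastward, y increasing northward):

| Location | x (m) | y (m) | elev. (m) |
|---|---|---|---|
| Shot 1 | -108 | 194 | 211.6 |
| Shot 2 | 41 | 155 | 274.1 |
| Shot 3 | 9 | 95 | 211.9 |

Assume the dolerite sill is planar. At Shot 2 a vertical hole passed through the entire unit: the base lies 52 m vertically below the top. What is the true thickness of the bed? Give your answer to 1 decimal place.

Two edge vectors: Shot 1→Shot 2 = (149, -39, 62.5), Shot 1→Shot 3 = (117, -99, 0.3).
Normal n = (Shot 1→Shot 2) × (Shot 1→Shot 3) = (6175.8, 7267.8, -10188).
So ∂z/∂x = −n_x/n_z = 0.60618 and ∂z/∂y = −n_y/n_z = 0.71337.
|∇z| = √(a²+b²) = 0.93614, so dip δ = arctan(0.93614) = 43.11°.
True thickness = vertical thickness × cos δ = 52 × cos 43.11° = 38.0 m.

38.0 m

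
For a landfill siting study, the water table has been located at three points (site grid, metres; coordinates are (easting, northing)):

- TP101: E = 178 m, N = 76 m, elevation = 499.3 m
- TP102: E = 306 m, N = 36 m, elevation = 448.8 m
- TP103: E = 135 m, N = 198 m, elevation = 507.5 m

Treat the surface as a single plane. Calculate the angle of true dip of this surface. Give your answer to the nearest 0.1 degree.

23.1°

Let the plane be z = a·E + b·N + c.
TP102−TP101: 128a − 40b = −50.5;  TP103−TP101: −43a + 122b = 8.2.
Solving gives a = −0.41976, b = −0.08074.
Gradient magnitude |∇z| = √(a² + b²) = √(0.17620 + 0.00652) = 0.42745.
True dip = arctan(0.42745) = 23.1°, dipping toward E (azimuth ≈ 079°).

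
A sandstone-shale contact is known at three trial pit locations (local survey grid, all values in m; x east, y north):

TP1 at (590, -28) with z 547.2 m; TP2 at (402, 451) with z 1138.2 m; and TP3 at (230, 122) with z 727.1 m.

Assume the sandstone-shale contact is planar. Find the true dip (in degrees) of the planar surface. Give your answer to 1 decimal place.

51.1°

Let the plane be z = a·x + b·y + c.
TP2−TP1: −188a + 479b = 591;  TP3−TP1: −360a + 150b = 179.9.
Solving gives a = 0.01718, b = 1.24056.
Gradient magnitude |∇z| = √(a² + b²) = √(0.00030 + 1.53900) = 1.24068.
True dip = arctan(1.24068) = 51.1°, dipping toward S (azimuth ≈ 181°).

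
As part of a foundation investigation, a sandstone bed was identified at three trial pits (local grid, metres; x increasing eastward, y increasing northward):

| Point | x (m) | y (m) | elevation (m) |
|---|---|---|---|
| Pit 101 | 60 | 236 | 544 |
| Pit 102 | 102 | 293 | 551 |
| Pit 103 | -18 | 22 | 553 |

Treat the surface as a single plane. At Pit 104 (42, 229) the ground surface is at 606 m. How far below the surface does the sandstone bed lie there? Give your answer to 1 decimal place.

68.5 m

Let the plane be z = a·x + b·y + c.
Pit 102−Pit 101: 42a + 57b = 7;  Pit 103−Pit 101: −78a − 214b = 9.
Solving gives a = 0.44276, b = −0.20343.
Then c = 544 − a·60 − b·236 = 565.45.
At (42, 229): z_contact = 18.60 − 46.59 + 565.45 = 537.45 m.
Depth below ground = 606 − 537.45 = 68.5 m.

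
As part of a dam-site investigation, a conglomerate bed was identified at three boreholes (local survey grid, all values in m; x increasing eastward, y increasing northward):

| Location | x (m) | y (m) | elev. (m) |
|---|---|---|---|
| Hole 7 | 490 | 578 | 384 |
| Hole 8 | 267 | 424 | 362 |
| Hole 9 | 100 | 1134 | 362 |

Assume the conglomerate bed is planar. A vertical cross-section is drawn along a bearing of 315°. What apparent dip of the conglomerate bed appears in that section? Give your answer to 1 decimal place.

Let the plane be z = a·x + b·y + c.
Hole 8−Hole 7: −223a − 154b = −22;  Hole 9−Hole 7: −390a + 556b = −22.
Solving gives a = 0.08487, b = 0.01996.
Unit vector along 315° is (sin 315°, cos 315°) = (-0.7071, 0.7071).
Slope in that direction = a·(-0.7071) + b·(0.7071) = −0.04590.
Apparent dip = arctan|0.04590| = 2.6° (true dip is 5.0°, so apparent ≤ true as expected).

2.6°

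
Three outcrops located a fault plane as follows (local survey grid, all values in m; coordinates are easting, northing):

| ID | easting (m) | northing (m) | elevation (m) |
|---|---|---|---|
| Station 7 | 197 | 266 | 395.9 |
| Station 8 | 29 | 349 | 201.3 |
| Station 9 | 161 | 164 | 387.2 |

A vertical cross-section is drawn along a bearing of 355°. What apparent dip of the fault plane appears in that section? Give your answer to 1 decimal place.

Let the plane be z = a·easting + b·northing + c.
Station 8−Station 7: −168a + 83b = −194.6;  Station 9−Station 7: −36a − 102b = −8.7.
Solving gives a = 1.02223, b = −0.27549.
Unit vector along 355° is (sin 355°, cos 355°) = (-0.0872, 0.9962).
Slope in that direction = a·(-0.0872) + b·(0.9962) = −0.36354.
Apparent dip = arctan|0.36354| = 20.0° (true dip is 46.6°, so apparent ≤ true as expected).

20.0°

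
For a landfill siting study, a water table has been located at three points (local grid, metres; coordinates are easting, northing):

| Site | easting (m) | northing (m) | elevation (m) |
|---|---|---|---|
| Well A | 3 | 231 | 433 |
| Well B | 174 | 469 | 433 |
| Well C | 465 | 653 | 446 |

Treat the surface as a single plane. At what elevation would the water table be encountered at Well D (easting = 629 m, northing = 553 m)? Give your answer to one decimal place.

465.3 m

Two edge vectors: Well A→Well B = (171, 238, 0), Well A→Well C = (462, 422, 13).
Normal n = (Well A→Well B) × (Well A→Well C) = (3094, -2223, -37794).
So ∂z/∂easting = −n_x/n_z = 0.08186 and ∂z/∂northing = −n_y/n_z = −0.05882.
Intercept c from Well A: 433 − 0.25 + 13.59 = 446.34.
At (629, 553): z = 51.5 − 32.5 + 446.34 = 465.3 m.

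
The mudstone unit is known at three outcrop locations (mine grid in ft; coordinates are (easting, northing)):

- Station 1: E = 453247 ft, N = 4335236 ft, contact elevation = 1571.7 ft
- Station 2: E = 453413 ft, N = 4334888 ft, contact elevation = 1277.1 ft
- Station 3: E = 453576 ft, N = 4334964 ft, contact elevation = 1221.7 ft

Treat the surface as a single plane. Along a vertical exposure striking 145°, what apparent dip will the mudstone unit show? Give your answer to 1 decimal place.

Let the plane be z = a·E + b·N + c.
Station 2−Station 1: 166a − 348b = −294.6;  Station 3−Station 1: 329a − 272b = −350.
Solving gives a = −0.60093, b = 0.55990.
Unit vector along 145° is (sin 145°, cos 145°) = (0.5736, -0.8192).
Slope in that direction = a·(0.5736) + b·(-0.8192) = −0.80332.
Apparent dip = arctan|0.80332| = 38.8° (true dip is 39.4°, so apparent ≤ true as expected).

38.8°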